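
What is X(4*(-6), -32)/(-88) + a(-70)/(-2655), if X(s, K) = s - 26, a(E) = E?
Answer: 13891/23364 ≈ 0.59455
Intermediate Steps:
X(s, K) = -26 + s
X(4*(-6), -32)/(-88) + a(-70)/(-2655) = (-26 + 4*(-6))/(-88) - 70/(-2655) = (-26 - 24)*(-1/88) - 70*(-1/2655) = -50*(-1/88) + 14/531 = 25/44 + 14/531 = 13891/23364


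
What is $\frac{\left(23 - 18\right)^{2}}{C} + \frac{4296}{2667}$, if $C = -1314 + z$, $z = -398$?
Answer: $\frac{2429359}{1521968} \approx 1.5962$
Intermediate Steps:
$C = -1712$ ($C = -1314 - 398 = -1712$)
$\frac{\left(23 - 18\right)^{2}}{C} + \frac{4296}{2667} = \frac{\left(23 - 18\right)^{2}}{-1712} + \frac{4296}{2667} = 5^{2} \left(- \frac{1}{1712}\right) + 4296 \cdot \frac{1}{2667} = 25 \left(- \frac{1}{1712}\right) + \frac{1432}{889} = - \frac{25}{1712} + \frac{1432}{889} = \frac{2429359}{1521968}$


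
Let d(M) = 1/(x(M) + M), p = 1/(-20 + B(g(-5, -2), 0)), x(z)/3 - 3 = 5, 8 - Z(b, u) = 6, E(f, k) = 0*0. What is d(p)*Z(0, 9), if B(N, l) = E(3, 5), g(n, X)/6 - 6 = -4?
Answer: 40/479 ≈ 0.083507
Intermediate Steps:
g(n, X) = 12 (g(n, X) = 36 + 6*(-4) = 36 - 24 = 12)
E(f, k) = 0
B(N, l) = 0
Z(b, u) = 2 (Z(b, u) = 8 - 1*6 = 8 - 6 = 2)
x(z) = 24 (x(z) = 9 + 3*5 = 9 + 15 = 24)
p = -1/20 (p = 1/(-20 + 0) = 1/(-20) = -1/20 ≈ -0.050000)
d(M) = 1/(24 + M)
d(p)*Z(0, 9) = 2/(24 - 1/20) = 2/(479/20) = (20/479)*2 = 40/479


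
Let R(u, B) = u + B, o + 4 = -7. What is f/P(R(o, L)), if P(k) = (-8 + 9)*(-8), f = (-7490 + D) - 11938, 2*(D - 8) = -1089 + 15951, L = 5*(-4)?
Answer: 11989/8 ≈ 1498.6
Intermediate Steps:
o = -11 (o = -4 - 7 = -11)
L = -20
D = 7439 (D = 8 + (-1089 + 15951)/2 = 8 + (1/2)*14862 = 8 + 7431 = 7439)
R(u, B) = B + u
f = -11989 (f = (-7490 + 7439) - 11938 = -51 - 11938 = -11989)
P(k) = -8 (P(k) = 1*(-8) = -8)
f/P(R(o, L)) = -11989/(-8) = -11989*(-1/8) = 11989/8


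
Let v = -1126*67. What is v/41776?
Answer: -37721/20888 ≈ -1.8059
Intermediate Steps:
v = -75442
v/41776 = -75442/41776 = -75442*1/41776 = -37721/20888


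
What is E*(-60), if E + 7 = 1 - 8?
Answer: 840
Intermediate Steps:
E = -14 (E = -7 + (1 - 8) = -7 - 7 = -14)
E*(-60) = -14*(-60) = 840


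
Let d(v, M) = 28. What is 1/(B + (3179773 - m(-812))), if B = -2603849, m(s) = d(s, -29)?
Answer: 1/575896 ≈ 1.7364e-6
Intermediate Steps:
m(s) = 28
1/(B + (3179773 - m(-812))) = 1/(-2603849 + (3179773 - 1*28)) = 1/(-2603849 + (3179773 - 28)) = 1/(-2603849 + 3179745) = 1/575896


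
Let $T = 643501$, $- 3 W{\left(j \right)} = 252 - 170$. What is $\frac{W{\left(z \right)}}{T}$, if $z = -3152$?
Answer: $- \frac{82}{1930503} \approx -4.2476 \cdot 10^{-5}$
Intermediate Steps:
$W{\left(j \right)} = - \frac{82}{3}$ ($W{\left(j \right)} = - \frac{252 - 170}{3} = \left(- \frac{1}{3}\right) 82 = - \frac{82}{3}$)
$\frac{W{\left(z \right)}}{T} = - \frac{82}{3 \cdot 643501} = \left(- \frac{82}{3}\right) \frac{1}{643501} = - \frac{82}{1930503}$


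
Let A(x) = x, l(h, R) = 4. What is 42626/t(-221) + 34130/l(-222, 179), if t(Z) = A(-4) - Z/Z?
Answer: 73/10 ≈ 7.3000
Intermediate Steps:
t(Z) = -5 (t(Z) = -4 - Z/Z = -4 - 1*1 = -4 - 1 = -5)
42626/t(-221) + 34130/l(-222, 179) = 42626/(-5) + 34130/4 = 42626*(-1/5) + 34130*(1/4) = -42626/5 + 17065/2 = 73/10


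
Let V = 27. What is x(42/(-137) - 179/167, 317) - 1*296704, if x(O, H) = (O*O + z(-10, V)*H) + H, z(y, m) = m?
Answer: -150662180859379/523448641 ≈ -2.8783e+5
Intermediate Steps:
x(O, H) = O² + 28*H (x(O, H) = (O*O + 27*H) + H = (O² + 27*H) + H = O² + 28*H)
x(42/(-137) - 179/167, 317) - 1*296704 = ((42/(-137) - 179/167)² + 28*317) - 1*296704 = ((42*(-1/137) - 179*1/167)² + 8876) - 296704 = ((-42/137 - 179/167)² + 8876) - 296704 = ((-31537/22879)² + 8876) - 296704 = (994582369/523448641 + 8876) - 296704 = 4647124719885/523448641 - 296704 = -150662180859379/523448641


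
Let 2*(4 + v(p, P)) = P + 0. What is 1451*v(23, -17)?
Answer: -36275/2 ≈ -18138.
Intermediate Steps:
v(p, P) = -4 + P/2 (v(p, P) = -4 + (P + 0)/2 = -4 + P/2)
1451*v(23, -17) = 1451*(-4 + (½)*(-17)) = 1451*(-4 - 17/2) = 1451*(-25/2) = -36275/2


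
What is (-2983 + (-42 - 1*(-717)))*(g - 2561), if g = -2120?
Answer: 10803748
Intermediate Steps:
(-2983 + (-42 - 1*(-717)))*(g - 2561) = (-2983 + (-42 - 1*(-717)))*(-2120 - 2561) = (-2983 + (-42 + 717))*(-4681) = (-2983 + 675)*(-4681) = -2308*(-4681) = 10803748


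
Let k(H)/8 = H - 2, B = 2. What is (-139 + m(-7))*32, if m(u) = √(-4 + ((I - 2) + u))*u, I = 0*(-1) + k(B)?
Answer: -4448 - 224*I*√13 ≈ -4448.0 - 807.64*I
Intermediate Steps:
k(H) = -16 + 8*H (k(H) = 8*(H - 2) = 8*(-2 + H) = -16 + 8*H)
I = 0 (I = 0*(-1) + (-16 + 8*2) = 0 + (-16 + 16) = 0 + 0 = 0)
m(u) = u*√(-6 + u) (m(u) = √(-4 + ((0 - 2) + u))*u = √(-4 + (-2 + u))*u = √(-6 + u)*u = u*√(-6 + u))
(-139 + m(-7))*32 = (-139 - 7*√(-6 - 7))*32 = (-139 - 7*I*√13)*32 = -4448 - 224*I*√13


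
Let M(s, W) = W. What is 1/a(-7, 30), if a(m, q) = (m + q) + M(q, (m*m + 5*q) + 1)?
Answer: 1/223 ≈ 0.0044843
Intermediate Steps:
a(m, q) = 1 + m + m² + 6*q (a(m, q) = (m + q) + ((m*m + 5*q) + 1) = (m + q) + ((m² + 5*q) + 1) = (m + q) + (1 + m² + 5*q) = 1 + m + m² + 6*q)
1/a(-7, 30) = 1/(1 - 7 + (-7)² + 6*30) = 1/(1 - 7 + 49 + 180) = 1/223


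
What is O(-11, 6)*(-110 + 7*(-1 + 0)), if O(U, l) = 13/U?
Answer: 1521/11 ≈ 138.27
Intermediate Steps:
O(-11, 6)*(-110 + 7*(-1 + 0)) = (13/(-11))*(-110 + 7*(-1 + 0)) = (13*(-1/11))*(-110 + 7*(-1)) = -13*(-110 - 7)/11 = -13/11*(-117) = 1521/11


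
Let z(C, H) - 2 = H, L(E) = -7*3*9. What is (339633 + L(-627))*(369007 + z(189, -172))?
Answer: 125199506628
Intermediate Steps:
L(E) = -189 (L(E) = -21*9 = -189)
z(C, H) = 2 + H
(339633 + L(-627))*(369007 + z(189, -172)) = (339633 - 189)*(369007 + (2 - 172)) = 339444*(369007 - 170) = 339444*368837 = 125199506628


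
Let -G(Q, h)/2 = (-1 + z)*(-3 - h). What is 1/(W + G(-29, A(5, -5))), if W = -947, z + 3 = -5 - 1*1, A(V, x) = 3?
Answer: -1/1067 ≈ -0.00093721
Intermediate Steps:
z = -9 (z = -3 + (-5 - 1*1) = -3 + (-5 - 1) = -3 - 6 = -9)
G(Q, h) = -60 - 20*h (G(Q, h) = -2*(-1 - 9)*(-3 - h) = -(-20)*(-3 - h) = -2*(30 + 10*h) = -60 - 20*h)
1/(W + G(-29, A(5, -5))) = 1/(-947 + (-60 - 20*3)) = 1/(-947 + (-60 - 60)) = 1/(-947 - 120) = 1/(-1067) = -1/1067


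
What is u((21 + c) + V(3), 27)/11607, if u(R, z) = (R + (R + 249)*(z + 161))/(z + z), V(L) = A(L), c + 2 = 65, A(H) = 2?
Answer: 10511/104463 ≈ 0.10062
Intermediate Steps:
c = 63 (c = -2 + 65 = 63)
V(L) = 2
u(R, z) = (R + (161 + z)*(249 + R))/(2*z) (u(R, z) = (R + (249 + R)*(161 + z))/((2*z)) = (R + (161 + z)*(249 + R))*(1/(2*z)) = (R + (161 + z)*(249 + R))/(2*z))
u((21 + c) + V(3), 27)/11607 = ((½)*(40089 + 162*((21 + 63) + 2) + 27*(249 + ((21 + 63) + 2)))/27)/11607 = ((½)*(1/27)*(40089 + 162*(84 + 2) + 27*(249 + (84 + 2))))*(1/11607) = ((½)*(1/27)*(40089 + 162*86 + 27*(249 + 86)))*(1/11607) = ((½)*(1/27)*(40089 + 13932 + 27*335))*(1/11607) = ((½)*(1/27)*(40089 + 13932 + 9045))*(1/11607) = ((½)*(1/27)*63066)*(1/11607) = (10511/9)*(1/11607) = 10511/104463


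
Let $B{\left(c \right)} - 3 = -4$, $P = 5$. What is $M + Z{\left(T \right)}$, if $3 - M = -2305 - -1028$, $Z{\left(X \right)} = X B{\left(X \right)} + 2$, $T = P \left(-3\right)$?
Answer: $1297$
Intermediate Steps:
$T = -15$ ($T = 5 \left(-3\right) = -15$)
$B{\left(c \right)} = -1$ ($B{\left(c \right)} = 3 - 4 = -1$)
$Z{\left(X \right)} = 2 - X$ ($Z{\left(X \right)} = X \left(-1\right) + 2 = - X + 2 = 2 - X$)
$M = 1280$ ($M = 3 - \left(-2305 - -1028\right) = 3 - \left(-2305 + 1028\right) = 3 - -1277 = 3 + 1277 = 1280$)
$M + Z{\left(T \right)} = 1280 + \left(2 - -15\right) = 1280 + \left(2 + 15\right) = 1280 + 17 = 1297$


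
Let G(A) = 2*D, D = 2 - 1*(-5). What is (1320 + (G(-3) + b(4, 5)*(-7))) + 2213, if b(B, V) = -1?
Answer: 3554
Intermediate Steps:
D = 7 (D = 2 + 5 = 7)
G(A) = 14 (G(A) = 2*7 = 14)
(1320 + (G(-3) + b(4, 5)*(-7))) + 2213 = (1320 + (14 - 1*(-7))) + 2213 = (1320 + (14 + 7)) + 2213 = (1320 + 21) + 2213 = 1341 + 2213 = 3554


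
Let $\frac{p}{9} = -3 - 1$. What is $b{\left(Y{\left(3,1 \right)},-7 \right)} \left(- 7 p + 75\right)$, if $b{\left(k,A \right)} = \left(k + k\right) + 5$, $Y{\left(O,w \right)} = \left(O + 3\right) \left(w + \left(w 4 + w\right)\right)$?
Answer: $25179$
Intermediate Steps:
$Y{\left(O,w \right)} = 6 w \left(3 + O\right)$ ($Y{\left(O,w \right)} = \left(3 + O\right) \left(w + \left(4 w + w\right)\right) = \left(3 + O\right) \left(w + 5 w\right) = \left(3 + O\right) 6 w = 6 w \left(3 + O\right)$)
$b{\left(k,A \right)} = 5 + 2 k$ ($b{\left(k,A \right)} = 2 k + 5 = 5 + 2 k$)
$p = -36$ ($p = 9 \left(-3 - 1\right) = 9 \left(-4\right) = -36$)
$b{\left(Y{\left(3,1 \right)},-7 \right)} \left(- 7 p + 75\right) = \left(5 + 2 \cdot 6 \cdot 1 \left(3 + 3\right)\right) \left(\left(-7\right) \left(-36\right) + 75\right) = \left(5 + 2 \cdot 6 \cdot 1 \cdot 6\right) \left(252 + 75\right) = \left(5 + 2 \cdot 36\right) 327 = \left(5 + 72\right) 327 = 77 \cdot 327 = 25179$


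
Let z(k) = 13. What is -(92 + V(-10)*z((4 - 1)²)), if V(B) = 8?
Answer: -196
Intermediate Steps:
-(92 + V(-10)*z((4 - 1)²)) = -(92 + 8*13) = -(92 + 104) = -1*196 = -196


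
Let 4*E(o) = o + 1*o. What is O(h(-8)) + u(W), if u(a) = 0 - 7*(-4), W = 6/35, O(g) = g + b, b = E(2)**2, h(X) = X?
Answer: 21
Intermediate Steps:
E(o) = o/2 (E(o) = (o + 1*o)/4 = (o + o)/4 = (2*o)/4 = o/2)
b = 1 (b = ((1/2)*2)**2 = 1**2 = 1)
O(g) = 1 + g (O(g) = g + 1 = 1 + g)
W = 6/35 (W = 6*(1/35) = 6/35 ≈ 0.17143)
u(a) = 28 (u(a) = 0 + 28 = 28)
O(h(-8)) + u(W) = (1 - 8) + 28 = -7 + 28 = 21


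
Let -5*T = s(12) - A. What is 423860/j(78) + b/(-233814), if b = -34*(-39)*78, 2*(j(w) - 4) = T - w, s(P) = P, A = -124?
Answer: -82591190534/9469467 ≈ -8721.8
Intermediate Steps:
T = -136/5 (T = -(12 - 1*(-124))/5 = -(12 + 124)/5 = -1/5*136 = -136/5 ≈ -27.200)
j(w) = -48/5 - w/2 (j(w) = 4 + (-136/5 - w)/2 = 4 + (-68/5 - w/2) = -48/5 - w/2)
b = 103428 (b = 1326*78 = 103428)
423860/j(78) + b/(-233814) = 423860/(-48/5 - 1/2*78) + 103428/(-233814) = 423860/(-48/5 - 39) + 103428*(-1/233814) = 423860/(-243/5) - 17238/38969 = 423860*(-5/243) - 17238/38969 = -2119300/243 - 17238/38969 = -82591190534/9469467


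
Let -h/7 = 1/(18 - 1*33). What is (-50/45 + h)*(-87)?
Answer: 841/15 ≈ 56.067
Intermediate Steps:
h = 7/15 (h = -7/(18 - 1*33) = -7/(18 - 33) = -7/(-15) = -7*(-1/15) = 7/15 ≈ 0.46667)
(-50/45 + h)*(-87) = (-50/45 + 7/15)*(-87) = (-50*1/45 + 7/15)*(-87) = (-10/9 + 7/15)*(-87) = -29/45*(-87) = 841/15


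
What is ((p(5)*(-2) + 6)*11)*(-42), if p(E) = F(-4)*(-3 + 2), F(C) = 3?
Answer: -5544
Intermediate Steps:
p(E) = -3 (p(E) = 3*(-3 + 2) = 3*(-1) = -3)
((p(5)*(-2) + 6)*11)*(-42) = ((-3*(-2) + 6)*11)*(-42) = ((6 + 6)*11)*(-42) = (12*11)*(-42) = 132*(-42) = -5544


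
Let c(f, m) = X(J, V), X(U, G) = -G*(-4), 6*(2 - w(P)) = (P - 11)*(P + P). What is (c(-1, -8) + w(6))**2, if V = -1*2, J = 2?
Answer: 16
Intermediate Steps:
w(P) = 2 - P*(-11 + P)/3 (w(P) = 2 - (P - 11)*(P + P)/6 = 2 - (-11 + P)*2*P/6 = 2 - P*(-11 + P)/3)
V = -2
X(U, G) = 4*G
c(f, m) = -8 (c(f, m) = 4*(-2) = -8)
(c(-1, -8) + w(6))**2 = (-8 + (2 - 1/3*6**2 + (11/3)*6))**2 = (-8 + (2 - 1/3*36 + 22))**2 = (-8 + (2 - 12 + 22))**2 = (-8 + 12)**2 = 4**2 = 16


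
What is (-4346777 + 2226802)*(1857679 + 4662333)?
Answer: -13822262439700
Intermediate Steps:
(-4346777 + 2226802)*(1857679 + 4662333) = -2119975*6520012 = -13822262439700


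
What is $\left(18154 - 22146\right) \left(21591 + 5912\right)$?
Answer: $-109791976$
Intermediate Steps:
$\left(18154 - 22146\right) \left(21591 + 5912\right) = \left(-3992\right) 27503 = -109791976$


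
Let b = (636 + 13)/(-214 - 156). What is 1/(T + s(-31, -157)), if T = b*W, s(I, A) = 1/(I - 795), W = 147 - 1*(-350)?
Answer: -76405/66607287 ≈ -0.0011471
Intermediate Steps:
b = -649/370 (b = 649/(-370) = 649*(-1/370) = -649/370 ≈ -1.7541)
W = 497 (W = 147 + 350 = 497)
s(I, A) = 1/(-795 + I)
T = -322553/370 (T = -649/370*497 = -322553/370 ≈ -871.76)
1/(T + s(-31, -157)) = 1/(-322553/370 + 1/(-795 - 31)) = 1/(-322553/370 + 1/(-826)) = 1/(-322553/370 - 1/826) = 1/(-66607287/76405) = -76405/66607287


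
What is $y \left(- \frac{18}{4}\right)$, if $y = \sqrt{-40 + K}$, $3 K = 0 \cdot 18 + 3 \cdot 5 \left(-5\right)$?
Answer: $- \frac{9 i \sqrt{65}}{2} \approx - 36.28 i$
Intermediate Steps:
$K = -25$ ($K = \frac{0 \cdot 18 + 3 \cdot 5 \left(-5\right)}{3} = \frac{0 + 15 \left(-5\right)}{3} = \frac{0 - 75}{3} = \frac{1}{3} \left(-75\right) = -25$)
$y = i \sqrt{65}$ ($y = \sqrt{-40 - 25} = \sqrt{-65} = i \sqrt{65} \approx 8.0623 i$)
$y \left(- \frac{18}{4}\right) = i \sqrt{65} \left(- \frac{18}{4}\right) = i \sqrt{65} \left(\left(-18\right) \frac{1}{4}\right) = i \sqrt{65} \left(- \frac{9}{2}\right) = - \frac{9 i \sqrt{65}}{2}$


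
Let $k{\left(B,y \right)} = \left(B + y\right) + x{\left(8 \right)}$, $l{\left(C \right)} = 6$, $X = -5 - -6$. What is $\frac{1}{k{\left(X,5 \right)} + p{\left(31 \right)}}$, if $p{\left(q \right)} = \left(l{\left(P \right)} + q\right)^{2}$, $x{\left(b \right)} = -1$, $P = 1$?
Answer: $\frac{1}{1374} \approx 0.0007278$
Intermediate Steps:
$X = 1$ ($X = -5 + 6 = 1$)
$p{\left(q \right)} = \left(6 + q\right)^{2}$
$k{\left(B,y \right)} = -1 + B + y$ ($k{\left(B,y \right)} = \left(B + y\right) - 1 = -1 + B + y$)
$\frac{1}{k{\left(X,5 \right)} + p{\left(31 \right)}} = \frac{1}{\left(-1 + 1 + 5\right) + \left(6 + 31\right)^{2}} = \frac{1}{5 + 37^{2}} = \frac{1}{5 + 1369} = \frac{1}{1374}$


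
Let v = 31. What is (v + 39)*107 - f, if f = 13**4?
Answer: -21071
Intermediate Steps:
f = 28561
(v + 39)*107 - f = (31 + 39)*107 - 1*28561 = 70*107 - 28561 = 7490 - 28561 = -21071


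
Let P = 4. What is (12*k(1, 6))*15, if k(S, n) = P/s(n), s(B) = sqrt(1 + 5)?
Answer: 120*sqrt(6) ≈ 293.94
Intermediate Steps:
s(B) = sqrt(6)
k(S, n) = 2*sqrt(6)/3 (k(S, n) = 4/(sqrt(6)) = 4*(sqrt(6)/6) = 2*sqrt(6)/3)
(12*k(1, 6))*15 = (12*(2*sqrt(6)/3))*15 = (8*sqrt(6))*15 = 120*sqrt(6)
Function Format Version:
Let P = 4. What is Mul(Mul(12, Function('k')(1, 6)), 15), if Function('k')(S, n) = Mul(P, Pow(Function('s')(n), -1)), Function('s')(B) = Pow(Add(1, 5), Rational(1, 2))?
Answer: Mul(120, Pow(6, Rational(1, 2))) ≈ 293.94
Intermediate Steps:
Function('s')(B) = Pow(6, Rational(1, 2))
Function('k')(S, n) = Mul(Rational(2, 3), Pow(6, Rational(1, 2))) (Function('k')(S, n) = Mul(4, Pow(Pow(6, Rational(1, 2)), -1)) = Mul(4, Mul(Rational(1, 6), Pow(6, Rational(1, 2)))) = Mul(Rational(2, 3), Pow(6, Rational(1, 2))))
Mul(Mul(12, Function('k')(1, 6)), 15) = Mul(Mul(12, Mul(Rational(2, 3), Pow(6, Rational(1, 2)))), 15) = Mul(Mul(8, Pow(6, Rational(1, 2))), 15) = Mul(120, Pow(6, Rational(1, 2)))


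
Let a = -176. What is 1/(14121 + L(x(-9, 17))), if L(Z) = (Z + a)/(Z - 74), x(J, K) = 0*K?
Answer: 37/522565 ≈ 7.0805e-5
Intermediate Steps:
x(J, K) = 0
L(Z) = (-176 + Z)/(-74 + Z) (L(Z) = (Z - 176)/(Z - 74) = (-176 + Z)/(-74 + Z))
1/(14121 + L(x(-9, 17))) = 1/(14121 + (-176 + 0)/(-74 + 0)) = 1/(14121 - 176/(-74)) = 1/(14121 - 1/74*(-176)) = 1/(14121 + 88/37) = 1/(522565/37) = 37/522565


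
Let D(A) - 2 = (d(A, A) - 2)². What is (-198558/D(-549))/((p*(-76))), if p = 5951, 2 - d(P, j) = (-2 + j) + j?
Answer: 33093/91209144092 ≈ 3.6283e-7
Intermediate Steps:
d(P, j) = 4 - 2*j (d(P, j) = 2 - ((-2 + j) + j) = 2 - (-2 + 2*j) = 2 + (2 - 2*j) = 4 - 2*j)
D(A) = 2 + (2 - 2*A)² (D(A) = 2 + ((4 - 2*A) - 2)² = 2 + (2 - 2*A)²)
(-198558/D(-549))/((p*(-76))) = (-198558/(2 + 4*(-1 - 549)²))/((5951*(-76))) = -198558/(2 + 4*(-550)²)/(-452276) = -198558/(2 + 4*302500)*(-1/452276) = -198558/(2 + 1210000)*(-1/452276) = -198558/1210002*(-1/452276) = -198558*1/1210002*(-1/452276) = -33093/201667*(-1/452276) = 33093/91209144092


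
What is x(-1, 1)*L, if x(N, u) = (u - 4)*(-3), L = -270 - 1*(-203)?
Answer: -603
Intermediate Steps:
L = -67 (L = -270 + 203 = -67)
x(N, u) = 12 - 3*u (x(N, u) = (-4 + u)*(-3) = 12 - 3*u)
x(-1, 1)*L = (12 - 3*1)*(-67) = (12 - 3)*(-67) = 9*(-67) = -603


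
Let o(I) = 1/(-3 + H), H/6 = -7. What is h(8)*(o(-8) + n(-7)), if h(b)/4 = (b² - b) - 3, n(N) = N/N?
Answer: 9328/45 ≈ 207.29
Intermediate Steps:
H = -42 (H = 6*(-7) = -42)
o(I) = -1/45 (o(I) = 1/(-3 - 42) = 1/(-45) = -1/45)
n(N) = 1
h(b) = -12 - 4*b + 4*b² (h(b) = 4*((b² - b) - 3) = 4*(-3 + b² - b) = -12 - 4*b + 4*b²)
h(8)*(o(-8) + n(-7)) = (-12 - 4*8 + 4*8²)*(-1/45 + 1) = (-12 - 32 + 4*64)*(44/45) = (-12 - 32 + 256)*(44/45) = 212*(44/45) = 9328/45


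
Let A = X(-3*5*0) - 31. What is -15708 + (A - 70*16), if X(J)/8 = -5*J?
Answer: -16859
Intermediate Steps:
X(J) = -40*J (X(J) = 8*(-5*J) = -40*J)
A = -31 (A = -40*(-3*5)*0 - 31 = -(-600)*0 - 31 = -40*0 - 31 = 0 - 31 = -31)
-15708 + (A - 70*16) = -15708 + (-31 - 70*16) = -15708 + (-31 - 1120) = -15708 - 1151 = -16859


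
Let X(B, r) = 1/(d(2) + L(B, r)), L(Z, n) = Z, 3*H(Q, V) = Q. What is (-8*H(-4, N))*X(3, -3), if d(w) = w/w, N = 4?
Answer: 8/3 ≈ 2.6667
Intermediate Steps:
H(Q, V) = Q/3
d(w) = 1
X(B, r) = 1/(1 + B)
(-8*H(-4, N))*X(3, -3) = (-8*(-4)/3)/(1 + 3) = -8*(-4/3)/4 = (32/3)*(1/4) = 8/3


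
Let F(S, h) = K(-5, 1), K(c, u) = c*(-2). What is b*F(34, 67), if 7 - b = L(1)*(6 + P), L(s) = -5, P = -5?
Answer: 120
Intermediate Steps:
K(c, u) = -2*c
F(S, h) = 10 (F(S, h) = -2*(-5) = 10)
b = 12 (b = 7 - (-5)*(6 - 5) = 7 - (-5) = 7 - 1*(-5) = 7 + 5 = 12)
b*F(34, 67) = 12*10 = 120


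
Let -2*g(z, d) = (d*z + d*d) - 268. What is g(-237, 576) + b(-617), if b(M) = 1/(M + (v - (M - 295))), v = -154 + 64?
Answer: -19987089/205 ≈ -97498.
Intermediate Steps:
v = -90
g(z, d) = 134 - d²/2 - d*z/2 (g(z, d) = -((d*z + d*d) - 268)/2 = -((d*z + d²) - 268)/2 = -((d² + d*z) - 268)/2 = -(-268 + d² + d*z)/2 = 134 - d²/2 - d*z/2)
b(M) = 1/205 (b(M) = 1/(M + (-90 - (M - 295))) = 1/(M + (-90 - (-295 + M))) = 1/(M + (-90 + (295 - M))) = 1/(M + (205 - M)) = 1/205)
g(-237, 576) + b(-617) = (134 - ½*576² - ½*576*(-237)) + 1/205 = (134 - ½*331776 + 68256) + 1/205 = (134 - 165888 + 68256) + 1/205 = -97498 + 1/205 = -19987089/205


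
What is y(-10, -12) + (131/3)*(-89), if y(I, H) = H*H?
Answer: -11227/3 ≈ -3742.3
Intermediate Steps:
y(I, H) = H²
y(-10, -12) + (131/3)*(-89) = (-12)² + (131/3)*(-89) = 144 + (131*(⅓))*(-89) = 144 + (131/3)*(-89) = 144 - 11659/3 = -11227/3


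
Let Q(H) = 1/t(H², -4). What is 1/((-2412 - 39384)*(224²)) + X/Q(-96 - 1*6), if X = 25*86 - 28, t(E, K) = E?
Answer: 46299519112347647/2097156096 ≈ 2.2077e+7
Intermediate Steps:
X = 2122 (X = 2150 - 28 = 2122)
Q(H) = H⁻² (Q(H) = 1/(H²) = H⁻²)
1/((-2412 - 39384)*(224²)) + X/Q(-96 - 1*6) = 1/((-2412 - 39384)*(224²)) + 2122/((-96 - 1*6)⁻²) = 1/(-41796*50176) + 2122/((-96 - 6)⁻²) = -1/41796*1/50176 + 2122/((-102)⁻²) = -1/2097156096 + 2122/(1/10404) = -1/2097156096 + 2122*10404 = -1/2097156096 + 22077288 = 46299519112347647/2097156096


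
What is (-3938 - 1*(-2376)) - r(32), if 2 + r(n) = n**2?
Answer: -2584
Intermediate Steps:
r(n) = -2 + n**2
(-3938 - 1*(-2376)) - r(32) = (-3938 - 1*(-2376)) - (-2 + 32**2) = (-3938 + 2376) - (-2 + 1024) = -1562 - 1*1022 = -1562 - 1022 = -2584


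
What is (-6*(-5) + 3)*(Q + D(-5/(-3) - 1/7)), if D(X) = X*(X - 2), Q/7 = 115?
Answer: 3901535/147 ≈ 26541.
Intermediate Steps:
Q = 805 (Q = 7*115 = 805)
D(X) = X*(-2 + X)
(-6*(-5) + 3)*(Q + D(-5/(-3) - 1/7)) = (-6*(-5) + 3)*(805 + (-5/(-3) - 1/7)*(-2 + (-5/(-3) - 1/7))) = (30 + 3)*(805 + (-5*(-⅓) - 1*⅐)*(-2 + (-5*(-⅓) - 1*⅐))) = 33*(805 + (5/3 - ⅐)*(-2 + (5/3 - ⅐))) = 33*(805 + 32*(-2 + 32/21)/21) = 33*(805 + (32/21)*(-10/21)) = 33*(805 - 320/441) = 33*(354685/441) = 3901535/147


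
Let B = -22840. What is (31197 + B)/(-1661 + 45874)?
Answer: 8357/44213 ≈ 0.18902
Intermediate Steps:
(31197 + B)/(-1661 + 45874) = (31197 - 22840)/(-1661 + 45874) = 8357/44213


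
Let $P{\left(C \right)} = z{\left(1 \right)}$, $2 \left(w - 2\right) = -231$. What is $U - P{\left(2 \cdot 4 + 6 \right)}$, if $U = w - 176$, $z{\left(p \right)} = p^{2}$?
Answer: $- \frac{581}{2} \approx -290.5$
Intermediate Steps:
$w = - \frac{227}{2}$ ($w = 2 + \frac{1}{2} \left(-231\right) = 2 - \frac{231}{2} = - \frac{227}{2} \approx -113.5$)
$P{\left(C \right)} = 1$ ($P{\left(C \right)} = 1^{2} = 1$)
$U = - \frac{579}{2}$ ($U = - \frac{227}{2} - 176 = - \frac{579}{2} \approx -289.5$)
$U - P{\left(2 \cdot 4 + 6 \right)} = - \frac{579}{2} - 1 = - \frac{581}{2}$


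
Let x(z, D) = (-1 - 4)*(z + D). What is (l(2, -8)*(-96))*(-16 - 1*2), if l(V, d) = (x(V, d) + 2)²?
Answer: 1769472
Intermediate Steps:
x(z, D) = -5*D - 5*z (x(z, D) = -5*(D + z) = -5*D - 5*z)
l(V, d) = (2 - 5*V - 5*d)² (l(V, d) = ((-5*d - 5*V) + 2)² = ((-5*V - 5*d) + 2)² = (2 - 5*V - 5*d)²)
(l(2, -8)*(-96))*(-16 - 1*2) = ((-2 + 5*2 + 5*(-8))²*(-96))*(-16 - 1*2) = ((-2 + 10 - 40)²*(-96))*(-16 - 2) = ((-32)²*(-96))*(-18) = (1024*(-96))*(-18) = -98304*(-18) = 1769472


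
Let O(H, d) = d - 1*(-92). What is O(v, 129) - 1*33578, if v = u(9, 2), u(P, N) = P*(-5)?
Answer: -33357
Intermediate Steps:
u(P, N) = -5*P
v = -45 (v = -5*9 = -45)
O(H, d) = 92 + d (O(H, d) = d + 92 = 92 + d)
O(v, 129) - 1*33578 = (92 + 129) - 1*33578 = 221 - 33578 = -33357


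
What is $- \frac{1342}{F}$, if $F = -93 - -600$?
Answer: $- \frac{1342}{507} \approx -2.6469$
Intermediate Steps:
$F = 507$ ($F = -93 + 600 = 507$)
$- \frac{1342}{F} = - \frac{1342}{507}$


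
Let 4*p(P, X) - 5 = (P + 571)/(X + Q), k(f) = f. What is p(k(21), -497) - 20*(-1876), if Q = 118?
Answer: 56881623/1516 ≈ 37521.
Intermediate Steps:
p(P, X) = 5/4 + (571 + P)/(4*(118 + X)) (p(P, X) = 5/4 + ((P + 571)/(X + 118))/4 = 5/4 + ((571 + P)/(118 + X))/4 = 5/4 + (571 + P)/(4*(118 + X)))
p(k(21), -497) - 20*(-1876) = (1161 + 21 + 5*(-497))/(4*(118 - 497)) - 20*(-1876) = (1/4)*(1161 + 21 - 2485)/(-379) - 1*(-37520) = (1/4)*(-1/379)*(-1303) + 37520 = 1303/1516 + 37520 = 56881623/1516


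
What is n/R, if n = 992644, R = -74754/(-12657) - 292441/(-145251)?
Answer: 608306109444036/4853172997 ≈ 1.2534e+5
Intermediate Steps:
R = 4853172997/612813969 (R = -74754*(-1/12657) - 292441*(-1/145251) = 24918/4219 + 292441/145251 = 4853172997/612813969 ≈ 7.9195)
n/R = 992644/(4853172997/612813969) = 992644*(612813969/4853172997) = 608306109444036/4853172997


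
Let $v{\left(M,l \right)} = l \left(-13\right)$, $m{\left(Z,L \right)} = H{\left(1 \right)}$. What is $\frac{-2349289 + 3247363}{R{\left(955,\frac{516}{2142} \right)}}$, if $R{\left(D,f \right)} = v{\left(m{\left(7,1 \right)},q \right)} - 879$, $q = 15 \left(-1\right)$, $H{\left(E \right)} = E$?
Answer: $- \frac{49893}{38} \approx -1313.0$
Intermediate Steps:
$m{\left(Z,L \right)} = 1$
$q = -15$
$v{\left(M,l \right)} = - 13 l$
$R{\left(D,f \right)} = -684$ ($R{\left(D,f \right)} = \left(-13\right) \left(-15\right) - 879 = 195 - 879 = -684$)
$\frac{-2349289 + 3247363}{R{\left(955,\frac{516}{2142} \right)}} = \frac{-2349289 + 3247363}{-684} = 898074 \left(- \frac{1}{684}\right) = - \frac{49893}{38}$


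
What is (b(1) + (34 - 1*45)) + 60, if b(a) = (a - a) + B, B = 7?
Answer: 56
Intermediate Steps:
b(a) = 7 (b(a) = (a - a) + 7 = 0 + 7 = 7)
(b(1) + (34 - 1*45)) + 60 = (7 + (34 - 1*45)) + 60 = (7 + (34 - 45)) + 60 = (7 - 11) + 60 = -4 + 60 = 56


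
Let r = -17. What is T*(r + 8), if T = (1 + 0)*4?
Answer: -36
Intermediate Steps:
T = 4 (T = 1*4 = 4)
T*(r + 8) = 4*(-17 + 8) = 4*(-9) = -36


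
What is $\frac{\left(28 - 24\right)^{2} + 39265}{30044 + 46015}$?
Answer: $\frac{39281}{76059} \approx 0.51645$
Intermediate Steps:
$\frac{\left(28 - 24\right)^{2} + 39265}{30044 + 46015} = \frac{4^{2} + 39265}{76059} = \left(16 + 39265\right) \frac{1}{76059} = 39281 \cdot \frac{1}{76059} = \frac{39281}{76059}$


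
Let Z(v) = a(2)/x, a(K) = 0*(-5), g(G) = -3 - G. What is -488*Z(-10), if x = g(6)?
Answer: 0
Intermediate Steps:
x = -9 (x = -3 - 1*6 = -3 - 6 = -9)
a(K) = 0
Z(v) = 0 (Z(v) = 0/(-9) = 0*(-⅑) = 0)
-488*Z(-10) = -488*0 = 0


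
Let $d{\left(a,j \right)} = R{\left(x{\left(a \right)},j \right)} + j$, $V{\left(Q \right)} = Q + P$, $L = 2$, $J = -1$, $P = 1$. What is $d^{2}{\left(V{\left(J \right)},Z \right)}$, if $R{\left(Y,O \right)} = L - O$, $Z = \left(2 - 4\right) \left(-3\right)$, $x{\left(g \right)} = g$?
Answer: $4$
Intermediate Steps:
$Z = 6$ ($Z = \left(-2\right) \left(-3\right) = 6$)
$V{\left(Q \right)} = 1 + Q$ ($V{\left(Q \right)} = Q + 1 = 1 + Q$)
$R{\left(Y,O \right)} = 2 - O$
$d{\left(a,j \right)} = 2$ ($d{\left(a,j \right)} = \left(2 - j\right) + j = 2$)
$d^{2}{\left(V{\left(J \right)},Z \right)} = 2^{2} = 4$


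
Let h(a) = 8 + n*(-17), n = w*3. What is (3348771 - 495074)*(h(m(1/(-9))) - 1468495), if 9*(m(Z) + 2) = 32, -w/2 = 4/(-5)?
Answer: -20954249040571/5 ≈ -4.1908e+12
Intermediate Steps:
w = 8/5 (w = -8/(-5) = -8*(-1)/5 = -2*(-⅘) = 8/5 ≈ 1.6000)
n = 24/5 (n = (8/5)*3 = 24/5 ≈ 4.8000)
m(Z) = 14/9 (m(Z) = -2 + (⅑)*32 = -2 + 32/9 = 14/9)
h(a) = -368/5 (h(a) = 8 + (24/5)*(-17) = 8 - 408/5 = -368/5)
(3348771 - 495074)*(h(m(1/(-9))) - 1468495) = (3348771 - 495074)*(-368/5 - 1468495) = 2853697*(-7342843/5) = -20954249040571/5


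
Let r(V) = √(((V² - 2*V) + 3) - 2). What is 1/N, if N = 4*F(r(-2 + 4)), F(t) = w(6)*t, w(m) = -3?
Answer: -1/12 ≈ -0.083333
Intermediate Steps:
r(V) = √(1 + V² - 2*V) (r(V) = √((3 + V² - 2*V) - 2) = √(1 + V² - 2*V))
F(t) = -3*t
N = -12 (N = 4*(-3*√(1 + (-2 + 4)² - 2*(-2 + 4))) = 4*(-3*√(1 + 2² - 2*2)) = 4*(-3*√(1 + 4 - 4)) = 4*(-3*√1) = 4*(-3*1) = 4*(-3) = -12)
1/N = 1/(-12) = -1/12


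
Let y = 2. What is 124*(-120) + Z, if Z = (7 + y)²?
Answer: -14799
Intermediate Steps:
Z = 81 (Z = (7 + 2)² = 9² = 81)
124*(-120) + Z = 124*(-120) + 81 = -14880 + 81 = -14799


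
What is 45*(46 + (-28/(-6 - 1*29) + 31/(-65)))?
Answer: 27099/13 ≈ 2084.5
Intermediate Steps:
45*(46 + (-28/(-6 - 1*29) + 31/(-65))) = 45*(46 + (-28/(-6 - 29) + 31*(-1/65))) = 45*(46 + (-28/(-35) - 31/65)) = 45*(46 + (-28*(-1/35) - 31/65)) = 45*(46 + (⅘ - 31/65)) = 45*(46 + 21/65) = 45*(3011/65) = 27099/13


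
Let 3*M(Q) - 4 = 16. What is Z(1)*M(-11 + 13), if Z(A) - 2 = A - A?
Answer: 40/3 ≈ 13.333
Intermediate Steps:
Z(A) = 2 (Z(A) = 2 + (A - A) = 2 + 0 = 2)
M(Q) = 20/3 (M(Q) = 4/3 + (⅓)*16 = 4/3 + 16/3 = 20/3)
Z(1)*M(-11 + 13) = 2*(20/3) = 40/3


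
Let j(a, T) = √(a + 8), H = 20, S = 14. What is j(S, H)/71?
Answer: √22/71 ≈ 0.066062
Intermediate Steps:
j(a, T) = √(8 + a)
j(S, H)/71 = √(8 + 14)/71 = √22*(1/71) = √22/71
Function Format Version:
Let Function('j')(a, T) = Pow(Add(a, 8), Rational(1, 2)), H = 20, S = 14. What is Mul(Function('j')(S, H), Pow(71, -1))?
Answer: Mul(Rational(1, 71), Pow(22, Rational(1, 2))) ≈ 0.066062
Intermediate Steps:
Function('j')(a, T) = Pow(Add(8, a), Rational(1, 2))
Mul(Function('j')(S, H), Pow(71, -1)) = Mul(Pow(Add(8, 14), Rational(1, 2)), Pow(71, -1)) = Mul(Pow(22, Rational(1, 2)), Rational(1, 71)) = Mul(Rational(1, 71), Pow(22, Rational(1, 2)))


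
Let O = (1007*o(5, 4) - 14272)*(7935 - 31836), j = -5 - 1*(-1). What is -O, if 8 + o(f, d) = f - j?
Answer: -317046765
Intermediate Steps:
j = -4 (j = -5 + 1 = -4)
o(f, d) = -4 + f (o(f, d) = -8 + (f - 1*(-4)) = -8 + (f + 4) = -8 + (4 + f) = -4 + f)
O = 317046765 (O = (1007*(-4 + 5) - 14272)*(7935 - 31836) = (1007*1 - 14272)*(-23901) = (1007 - 14272)*(-23901) = -13265*(-23901) = 317046765)
-O = -1*317046765 = -317046765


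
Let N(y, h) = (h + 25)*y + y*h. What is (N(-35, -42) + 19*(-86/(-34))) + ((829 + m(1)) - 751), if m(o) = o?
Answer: 37265/17 ≈ 2192.1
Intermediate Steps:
N(y, h) = h*y + y*(25 + h) (N(y, h) = (25 + h)*y + h*y = y*(25 + h) + h*y = h*y + y*(25 + h))
(N(-35, -42) + 19*(-86/(-34))) + ((829 + m(1)) - 751) = (-35*(25 + 2*(-42)) + 19*(-86/(-34))) + ((829 + 1) - 751) = (-35*(25 - 84) + 19*(-86*(-1/34))) + (830 - 751) = (-35*(-59) + 19*(43/17)) + 79 = (2065 + 817/17) + 79 = 35922/17 + 79 = 37265/17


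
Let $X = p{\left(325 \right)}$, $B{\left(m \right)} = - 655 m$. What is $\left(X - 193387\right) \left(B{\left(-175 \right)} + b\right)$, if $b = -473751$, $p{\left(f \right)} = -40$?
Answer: $69464664802$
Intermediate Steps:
$X = -40$
$\left(X - 193387\right) \left(B{\left(-175 \right)} + b\right) = \left(-40 - 193387\right) \left(\left(-655\right) \left(-175\right) - 473751\right) = - 193427 \left(114625 - 473751\right) = \left(-193427\right) \left(-359126\right) = 69464664802$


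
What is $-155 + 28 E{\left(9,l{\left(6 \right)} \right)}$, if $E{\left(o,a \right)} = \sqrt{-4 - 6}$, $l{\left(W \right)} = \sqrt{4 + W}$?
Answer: $-155 + 28 i \sqrt{10} \approx -155.0 + 88.544 i$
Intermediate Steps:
$E{\left(o,a \right)} = i \sqrt{10}$ ($E{\left(o,a \right)} = \sqrt{-10} = i \sqrt{10}$)
$-155 + 28 E{\left(9,l{\left(6 \right)} \right)} = -155 + 28 i \sqrt{10}$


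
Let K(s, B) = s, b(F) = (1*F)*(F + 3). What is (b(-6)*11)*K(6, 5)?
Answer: 1188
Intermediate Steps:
b(F) = F*(3 + F)
(b(-6)*11)*K(6, 5) = (-6*(3 - 6)*11)*6 = (-6*(-3)*11)*6 = (18*11)*6 = 198*6 = 1188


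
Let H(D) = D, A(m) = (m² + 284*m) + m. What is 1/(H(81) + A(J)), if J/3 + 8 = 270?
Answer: 1/841887 ≈ 1.1878e-6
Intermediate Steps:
J = 786 (J = -24 + 3*270 = -24 + 810 = 786)
A(m) = m² + 285*m
1/(H(81) + A(J)) = 1/(81 + 786*(285 + 786)) = 1/(81 + 786*1071) = 1/(81 + 841806) = 1/841887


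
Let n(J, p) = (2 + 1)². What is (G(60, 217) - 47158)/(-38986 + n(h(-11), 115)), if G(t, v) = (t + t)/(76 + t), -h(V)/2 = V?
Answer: 801671/662609 ≈ 1.2099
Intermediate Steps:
h(V) = -2*V
n(J, p) = 9 (n(J, p) = 3² = 9)
G(t, v) = 2*t/(76 + t) (G(t, v) = (2*t)/(76 + t) = 2*t/(76 + t))
(G(60, 217) - 47158)/(-38986 + n(h(-11), 115)) = (2*60/(76 + 60) - 47158)/(-38986 + 9) = (2*60/136 - 47158)/(-38977) = (2*60*(1/136) - 47158)*(-1/38977) = (15/17 - 47158)*(-1/38977) = -801671/17*(-1/38977) = 801671/662609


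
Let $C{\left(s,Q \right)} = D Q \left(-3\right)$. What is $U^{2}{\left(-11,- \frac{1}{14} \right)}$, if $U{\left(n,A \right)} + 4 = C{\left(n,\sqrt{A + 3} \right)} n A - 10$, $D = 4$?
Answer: $\frac{156526}{343} + \frac{132 \sqrt{574}}{7} \approx 908.13$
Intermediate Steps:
$C{\left(s,Q \right)} = - 12 Q$ ($C{\left(s,Q \right)} = 4 Q \left(-3\right) = - 12 Q$)
$U{\left(n,A \right)} = -14 - 12 A n \sqrt{3 + A}$ ($U{\left(n,A \right)} = -4 + \left(- 12 \sqrt{A + 3} n A - 10\right) = -4 + \left(- 12 \sqrt{3 + A} n A - 10\right) = -4 + \left(- 12 n \sqrt{3 + A} A - 10\right) = -4 - \left(10 + 12 A n \sqrt{3 + A}\right) = -14 - 12 A n \sqrt{3 + A}$)
$U^{2}{\left(-11,- \frac{1}{14} \right)} = \left(-14 - 12 \left(- \frac{1}{14}\right) \left(-11\right) \sqrt{3 - \frac{1}{14}}\right)^{2} = \left(-14 - 12 \left(\left(-1\right) \frac{1}{14}\right) \left(-11\right) \sqrt{3 - \frac{1}{14}}\right)^{2} = \left(-14 - \left(- \frac{6}{7}\right) \left(-11\right) \sqrt{3 - \frac{1}{14}}\right)^{2} = \left(-14 - \left(- \frac{6}{7}\right) \left(-11\right) \sqrt{\frac{41}{14}}\right)^{2} = \left(-14 - \left(- \frac{6}{7}\right) \left(-11\right) \frac{\sqrt{574}}{14}\right)^{2} = \left(-14 - \frac{33 \sqrt{574}}{49}\right)^{2}$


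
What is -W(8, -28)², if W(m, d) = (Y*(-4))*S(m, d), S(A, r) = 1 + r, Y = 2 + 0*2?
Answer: -46656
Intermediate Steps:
Y = 2 (Y = 2 + 0 = 2)
W(m, d) = -8 - 8*d (W(m, d) = (2*(-4))*(1 + d) = -8*(1 + d) = -8 - 8*d)
-W(8, -28)² = -(-8 - 8*(-28))² = -(-8 + 224)² = -1*216² = -1*46656 = -46656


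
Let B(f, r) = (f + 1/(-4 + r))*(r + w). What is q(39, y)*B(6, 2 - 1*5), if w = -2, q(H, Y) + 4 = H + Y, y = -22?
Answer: -2665/7 ≈ -380.71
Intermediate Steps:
q(H, Y) = -4 + H + Y (q(H, Y) = -4 + (H + Y) = -4 + H + Y)
B(f, r) = (-2 + r)*(f + 1/(-4 + r)) (B(f, r) = (f + 1/(-4 + r))*(r - 2) = (f + 1/(-4 + r))*(-2 + r) = (-2 + r)*(f + 1/(-4 + r)))
q(39, y)*B(6, 2 - 1*5) = (-4 + 39 - 22)*((-2 + (2 - 1*5) + 8*6 + 6*(2 - 1*5)**2 - 6*6*(2 - 1*5))/(-4 + (2 - 1*5))) = 13*((-2 + (2 - 5) + 48 + 6*(2 - 5)**2 - 6*6*(2 - 5))/(-4 + (2 - 5))) = 13*((-2 - 3 + 48 + 6*(-3)**2 - 6*6*(-3))/(-4 - 3)) = 13*((-2 - 3 + 48 + 6*9 + 108)/(-7)) = 13*(-(-2 - 3 + 48 + 54 + 108)/7) = 13*(-1/7*205) = 13*(-205/7) = -2665/7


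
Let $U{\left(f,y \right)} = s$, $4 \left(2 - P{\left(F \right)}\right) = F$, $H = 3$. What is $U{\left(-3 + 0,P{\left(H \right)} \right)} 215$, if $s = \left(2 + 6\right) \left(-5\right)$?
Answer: $-8600$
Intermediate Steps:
$P{\left(F \right)} = 2 - \frac{F}{4}$
$s = -40$ ($s = 8 \left(-5\right) = -40$)
$U{\left(f,y \right)} = -40$
$U{\left(-3 + 0,P{\left(H \right)} \right)} 215 = \left(-40\right) 215 = -8600$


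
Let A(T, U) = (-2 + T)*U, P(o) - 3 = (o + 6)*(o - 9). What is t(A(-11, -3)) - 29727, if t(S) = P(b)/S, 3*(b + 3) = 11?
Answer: -10434650/351 ≈ -29728.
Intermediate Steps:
b = ⅔ (b = -3 + (⅓)*11 = -3 + 11/3 = ⅔ ≈ 0.66667)
P(o) = 3 + (-9 + o)*(6 + o) (P(o) = 3 + (o + 6)*(o - 9) = 3 + (6 + o)*(-9 + o) = 3 + (-9 + o)*(6 + o))
A(T, U) = U*(-2 + T)
t(S) = -473/(9*S) (t(S) = (-51 + (⅔)² - 3*⅔)/S = (-51 + 4/9 - 2)/S = -473/(9*S))
t(A(-11, -3)) - 29727 = -473*(-1/(3*(-2 - 11)))/9 - 29727 = -473/(9*((-3*(-13)))) - 29727 = -473/9/39 - 29727 = -473/9*1/39 - 29727 = -473/351 - 29727 = -10434650/351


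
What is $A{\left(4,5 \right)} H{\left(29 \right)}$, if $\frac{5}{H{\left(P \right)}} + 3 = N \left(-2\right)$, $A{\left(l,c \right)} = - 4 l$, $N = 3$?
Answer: $\frac{80}{9} \approx 8.8889$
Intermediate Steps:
$H{\left(P \right)} = - \frac{5}{9}$ ($H{\left(P \right)} = \frac{5}{-3 + 3 \left(-2\right)} = \frac{5}{-3 - 6} = \frac{5}{-9} = 5 \left(- \frac{1}{9}\right) = - \frac{5}{9}$)
$A{\left(4,5 \right)} H{\left(29 \right)} = \left(-4\right) 4 \left(- \frac{5}{9}\right) = \left(-16\right) \left(- \frac{5}{9}\right) = \frac{80}{9}$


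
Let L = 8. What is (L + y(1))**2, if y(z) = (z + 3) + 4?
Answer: 256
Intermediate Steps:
y(z) = 7 + z (y(z) = (3 + z) + 4 = 7 + z)
(L + y(1))**2 = (8 + (7 + 1))**2 = (8 + 8)**2 = 16**2 = 256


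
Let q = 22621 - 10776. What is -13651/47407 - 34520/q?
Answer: -359637147/112307183 ≈ -3.2023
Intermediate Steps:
q = 11845
-13651/47407 - 34520/q = -13651/47407 - 34520/11845 = -13651*1/47407 - 34520*1/11845 = -13651/47407 - 6904/2369 = -359637147/112307183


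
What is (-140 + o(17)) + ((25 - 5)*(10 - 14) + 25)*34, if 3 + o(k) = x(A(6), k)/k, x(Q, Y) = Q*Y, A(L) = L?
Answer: -2007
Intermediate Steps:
o(k) = 3 (o(k) = -3 + (6*k)/k = -3 + 6 = 3)
(-140 + o(17)) + ((25 - 5)*(10 - 14) + 25)*34 = (-140 + 3) + ((25 - 5)*(10 - 14) + 25)*34 = -137 + (20*(-4) + 25)*34 = -137 + (-80 + 25)*34 = -137 - 55*34 = -137 - 1870 = -2007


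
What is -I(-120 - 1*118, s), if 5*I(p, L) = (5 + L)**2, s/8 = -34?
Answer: -71289/5 ≈ -14258.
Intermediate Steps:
s = -272 (s = 8*(-34) = -272)
I(p, L) = (5 + L)**2/5
-I(-120 - 1*118, s) = -(5 - 272)**2/5 = -(-267)**2/5 = -71289/5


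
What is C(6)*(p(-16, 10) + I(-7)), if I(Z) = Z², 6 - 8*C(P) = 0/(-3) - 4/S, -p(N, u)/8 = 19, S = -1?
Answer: -103/4 ≈ -25.750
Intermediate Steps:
p(N, u) = -152 (p(N, u) = -8*19 = -152)
C(P) = ¼ (C(P) = ¾ - (0/(-3) - 4/(-1))/8 = ¾ - (0*(-⅓) - 4*(-1))/8 = ¾ - (0 + 4)/8 = ¾ - ⅛*4 = ¾ - ½ = ¼)
C(6)*(p(-16, 10) + I(-7)) = (-152 + (-7)²)/4 = (-152 + 49)/4 = (¼)*(-103) = -103/4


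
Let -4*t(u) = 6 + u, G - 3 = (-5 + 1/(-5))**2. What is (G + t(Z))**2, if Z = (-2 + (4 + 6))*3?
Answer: 1270129/2500 ≈ 508.05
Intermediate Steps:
G = 751/25 (G = 3 + (-5 + 1/(-5))**2 = 3 + (-5 + 1*(-1/5))**2 = 3 + (-5 - 1/5)**2 = 3 + (-26/5)**2 = 3 + 676/25 = 751/25 ≈ 30.040)
Z = 24 (Z = (-2 + 10)*3 = 8*3 = 24)
t(u) = -3/2 - u/4 (t(u) = -(6 + u)/4 = -3/2 - u/4)
(G + t(Z))**2 = (751/25 + (-3/2 - 1/4*24))**2 = (751/25 + (-3/2 - 6))**2 = (751/25 - 15/2)**2 = (1127/50)**2 = 1270129/2500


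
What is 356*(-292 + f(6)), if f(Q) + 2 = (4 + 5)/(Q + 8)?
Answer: -731046/7 ≈ -1.0444e+5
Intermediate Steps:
f(Q) = -2 + 9/(8 + Q) (f(Q) = -2 + (4 + 5)/(Q + 8) = -2 + 9/(8 + Q))
356*(-292 + f(6)) = 356*(-292 + (-7 - 2*6)/(8 + 6)) = 356*(-292 + (-7 - 12)/14) = 356*(-292 + (1/14)*(-19)) = 356*(-292 - 19/14) = 356*(-4107/14) = -731046/7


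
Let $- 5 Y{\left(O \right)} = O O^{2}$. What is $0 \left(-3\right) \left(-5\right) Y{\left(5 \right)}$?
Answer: $0$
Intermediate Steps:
$Y{\left(O \right)} = - \frac{O^{3}}{5}$ ($Y{\left(O \right)} = - \frac{O O^{2}}{5} = - \frac{O^{3}}{5}$)
$0 \left(-3\right) \left(-5\right) Y{\left(5 \right)} = 0 \left(-3\right) \left(-5\right) \left(- \frac{5^{3}}{5}\right) = 0 \left(-5\right) \left(\left(- \frac{1}{5}\right) 125\right) = 0 \left(-25\right) = 0$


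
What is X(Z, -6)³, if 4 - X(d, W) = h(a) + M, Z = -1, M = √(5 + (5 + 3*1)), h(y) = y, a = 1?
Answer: (3 - √13)³ ≈ -0.22205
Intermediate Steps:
M = √13 (M = √(5 + (5 + 3)) = √(5 + 8) = √13 ≈ 3.6056)
X(d, W) = 3 - √13 (X(d, W) = 4 - (1 + √13) = 4 + (-1 - √13) = 3 - √13)
X(Z, -6)³ = (3 - √13)³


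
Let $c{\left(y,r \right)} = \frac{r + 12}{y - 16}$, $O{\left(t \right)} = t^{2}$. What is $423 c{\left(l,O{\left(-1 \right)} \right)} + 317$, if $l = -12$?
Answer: $\frac{3377}{28} \approx 120.61$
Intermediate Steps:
$c{\left(y,r \right)} = \frac{12 + r}{-16 + y}$
$423 c{\left(l,O{\left(-1 \right)} \right)} + 317 = 423 \frac{12 + \left(-1\right)^{2}}{-16 - 12} + 317 = 423 \frac{12 + 1}{-28} + 317 = 423 \left(\left(- \frac{1}{28}\right) 13\right) + 317 = 423 \left(- \frac{13}{28}\right) + 317 = - \frac{5499}{28} + 317 = \frac{3377}{28}$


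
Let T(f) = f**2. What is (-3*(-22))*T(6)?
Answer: 2376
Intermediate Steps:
(-3*(-22))*T(6) = -3*(-22)*6**2 = 66*36 = 2376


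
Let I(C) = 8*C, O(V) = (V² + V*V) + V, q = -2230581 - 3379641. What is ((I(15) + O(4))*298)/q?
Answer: -7748/935037 ≈ -0.0082863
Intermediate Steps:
q = -5610222
O(V) = V + 2*V² (O(V) = (V² + V²) + V = 2*V² + V = V + 2*V²)
((I(15) + O(4))*298)/q = ((8*15 + 4*(1 + 2*4))*298)/(-5610222) = ((120 + 4*(1 + 8))*298)*(-1/5610222) = ((120 + 4*9)*298)*(-1/5610222) = ((120 + 36)*298)*(-1/5610222) = (156*298)*(-1/5610222) = 46488*(-1/5610222) = -7748/935037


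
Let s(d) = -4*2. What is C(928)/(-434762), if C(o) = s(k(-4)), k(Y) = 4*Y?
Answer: 4/217381 ≈ 1.8401e-5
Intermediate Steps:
s(d) = -8
C(o) = -8
C(928)/(-434762) = -8/(-434762) = -8*(-1/434762) = 4/217381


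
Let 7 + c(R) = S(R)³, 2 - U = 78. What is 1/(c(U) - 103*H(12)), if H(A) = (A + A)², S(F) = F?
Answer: -1/498311 ≈ -2.0068e-6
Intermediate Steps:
U = -76 (U = 2 - 1*78 = 2 - 78 = -76)
H(A) = 4*A² (H(A) = (2*A)² = 4*A²)
c(R) = -7 + R³
1/(c(U) - 103*H(12)) = 1/((-7 + (-76)³) - 412*12²) = 1/((-7 - 438976) - 412*144) = 1/(-438983 - 103*576) = 1/(-438983 - 59328) = 1/(-498311) = -1/498311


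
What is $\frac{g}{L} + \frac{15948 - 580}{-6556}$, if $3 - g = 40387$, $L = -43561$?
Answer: $- \frac{101171986}{71396479} \approx -1.417$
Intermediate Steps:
$g = -40384$ ($g = 3 - 40387 = -40384$)
$\frac{g}{L} + \frac{15948 - 580}{-6556} = - \frac{40384}{-43561} + \frac{15948 - 580}{-6556} = \left(-40384\right) \left(- \frac{1}{43561}\right) + \left(15948 - 580\right) \left(- \frac{1}{6556}\right) = \frac{40384}{43561} + 15368 \left(- \frac{1}{6556}\right) = \frac{40384}{43561} - \frac{3842}{1639} = - \frac{101171986}{71396479}$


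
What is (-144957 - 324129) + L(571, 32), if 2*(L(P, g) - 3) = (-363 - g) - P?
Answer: -469566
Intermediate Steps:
L(P, g) = -357/2 - P/2 - g/2 (L(P, g) = 3 + ((-363 - g) - P)/2 = 3 + (-363 - P - g)/2 = 3 + (-363/2 - P/2 - g/2) = -357/2 - P/2 - g/2)
(-144957 - 324129) + L(571, 32) = (-144957 - 324129) + (-357/2 - ½*571 - ½*32) = -469086 + (-357/2 - 571/2 - 16) = -469086 - 480 = -469566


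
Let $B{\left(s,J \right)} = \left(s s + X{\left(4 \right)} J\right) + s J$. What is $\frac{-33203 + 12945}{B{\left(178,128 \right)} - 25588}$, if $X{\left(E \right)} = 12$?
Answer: $- \frac{10129}{15208} \approx -0.66603$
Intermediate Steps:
$B{\left(s,J \right)} = s^{2} + 12 J + J s$ ($B{\left(s,J \right)} = \left(s s + 12 J\right) + s J = \left(s^{2} + 12 J\right) + J s = s^{2} + 12 J + J s$)
$\frac{-33203 + 12945}{B{\left(178,128 \right)} - 25588} = \frac{-33203 + 12945}{\left(178^{2} + 12 \cdot 128 + 128 \cdot 178\right) - 25588} = - \frac{20258}{\left(31684 + 1536 + 22784\right) - 25588} = - \frac{20258}{56004 - 25588} = - \frac{20258}{30416} = \left(-20258\right) \frac{1}{30416} = - \frac{10129}{15208}$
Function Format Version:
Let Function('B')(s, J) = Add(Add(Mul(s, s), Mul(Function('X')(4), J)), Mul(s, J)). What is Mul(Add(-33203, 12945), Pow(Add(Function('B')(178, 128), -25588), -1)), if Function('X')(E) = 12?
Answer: Rational(-10129, 15208) ≈ -0.66603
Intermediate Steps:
Function('B')(s, J) = Add(Pow(s, 2), Mul(12, J), Mul(J, s)) (Function('B')(s, J) = Add(Add(Mul(s, s), Mul(12, J)), Mul(s, J)) = Add(Add(Pow(s, 2), Mul(12, J)), Mul(J, s)) = Add(Pow(s, 2), Mul(12, J), Mul(J, s)))
Mul(Add(-33203, 12945), Pow(Add(Function('B')(178, 128), -25588), -1)) = Mul(Add(-33203, 12945), Pow(Add(Add(Pow(178, 2), Mul(12, 128), Mul(128, 178)), -25588), -1)) = Mul(-20258, Pow(Add(Add(31684, 1536, 22784), -25588), -1)) = Mul(-20258, Pow(Add(56004, -25588), -1)) = Mul(-20258, Pow(30416, -1)) = Mul(-20258, Rational(1, 30416)) = Rational(-10129, 15208)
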